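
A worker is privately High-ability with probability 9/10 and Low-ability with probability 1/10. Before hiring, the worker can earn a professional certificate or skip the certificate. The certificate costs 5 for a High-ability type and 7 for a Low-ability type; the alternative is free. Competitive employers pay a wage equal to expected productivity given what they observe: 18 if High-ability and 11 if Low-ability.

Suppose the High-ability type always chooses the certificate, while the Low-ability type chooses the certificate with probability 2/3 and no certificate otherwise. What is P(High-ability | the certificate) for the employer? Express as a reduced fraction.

P(the certificate) = (9/10)·1 + (1/10)·(2/3) = 29/30.
By Bayes' rule, P(High-ability | the certificate) = (9/10) / (29/30) = 27/29.

27/29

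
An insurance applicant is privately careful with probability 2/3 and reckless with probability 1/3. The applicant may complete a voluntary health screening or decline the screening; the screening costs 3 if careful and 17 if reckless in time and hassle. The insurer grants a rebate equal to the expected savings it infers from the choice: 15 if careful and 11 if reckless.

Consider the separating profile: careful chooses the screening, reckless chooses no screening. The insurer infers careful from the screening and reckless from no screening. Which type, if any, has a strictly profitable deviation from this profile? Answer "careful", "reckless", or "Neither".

Neither

The screening pays 15; no screening pays 11.
careful: assigned the screening, nets 15 − 3 = 12; deviating to no screening nets 11.
reckless: assigned no screening, nets 11; deviating to the screening nets 15 − 17 = -2.
Both types strictly prefer their assigned action; no profitable deviation.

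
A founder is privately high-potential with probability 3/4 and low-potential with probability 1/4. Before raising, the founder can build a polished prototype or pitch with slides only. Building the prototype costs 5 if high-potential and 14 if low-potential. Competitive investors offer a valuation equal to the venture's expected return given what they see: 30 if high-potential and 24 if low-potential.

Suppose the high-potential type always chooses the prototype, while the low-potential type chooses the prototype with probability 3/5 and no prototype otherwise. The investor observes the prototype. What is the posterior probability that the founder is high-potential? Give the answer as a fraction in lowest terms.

P(the prototype) = (3/4)·1 + (1/4)·(3/5) = 9/10.
By Bayes' rule, P(high-potential | the prototype) = (3/4) / (9/10) = 5/6.

5/6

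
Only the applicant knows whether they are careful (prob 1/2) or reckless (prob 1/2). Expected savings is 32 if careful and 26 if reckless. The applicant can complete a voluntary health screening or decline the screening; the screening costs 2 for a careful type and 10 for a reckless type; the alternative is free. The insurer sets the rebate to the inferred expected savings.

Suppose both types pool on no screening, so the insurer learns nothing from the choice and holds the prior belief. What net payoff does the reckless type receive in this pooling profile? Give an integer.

Pooled rebate = 1/2·32 + 1/2·26 = 29.
reckless pays no cost for no screening, so net payoff = 29.

29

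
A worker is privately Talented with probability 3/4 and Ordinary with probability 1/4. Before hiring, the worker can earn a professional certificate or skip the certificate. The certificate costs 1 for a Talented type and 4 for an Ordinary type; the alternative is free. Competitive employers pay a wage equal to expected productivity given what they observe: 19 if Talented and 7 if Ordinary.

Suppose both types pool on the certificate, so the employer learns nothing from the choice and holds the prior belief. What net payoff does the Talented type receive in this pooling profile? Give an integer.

15

Pooled wage = 3/4·19 + 1/4·7 = 16.
Talented pays cost 1 for the certificate, so net payoff = 16 − 1 = 15.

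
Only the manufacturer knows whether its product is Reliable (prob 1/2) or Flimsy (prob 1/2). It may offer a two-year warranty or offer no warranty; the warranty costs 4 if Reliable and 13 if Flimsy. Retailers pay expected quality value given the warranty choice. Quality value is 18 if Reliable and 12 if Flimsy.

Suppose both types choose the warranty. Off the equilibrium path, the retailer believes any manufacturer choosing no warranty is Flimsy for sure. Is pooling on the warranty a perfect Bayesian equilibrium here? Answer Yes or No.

No

On path, the retailer holds the prior and pays 1/2·18 + 1/2·12 = 15. Off path (no warranty), believing Flimsy, it pays 12.
Reliable: the warranty nets 15 − 4 = 11; no warranty nets 12. Reliable would deviate.
Flimsy: the warranty nets 15 − 13 = 2; no warranty nets 12. Flimsy would deviate.
A type deviates, so pooling fails.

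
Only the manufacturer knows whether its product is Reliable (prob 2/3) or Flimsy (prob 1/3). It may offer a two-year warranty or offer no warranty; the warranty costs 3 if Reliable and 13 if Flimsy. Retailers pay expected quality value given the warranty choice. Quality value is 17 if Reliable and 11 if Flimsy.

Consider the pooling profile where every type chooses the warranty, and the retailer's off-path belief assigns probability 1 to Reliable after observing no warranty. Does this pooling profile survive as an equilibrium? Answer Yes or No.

On path, the retailer holds the prior and pays 2/3·17 + 1/3·11 = 15. Off path (no warranty), believing Reliable, it pays 17.
Reliable: the warranty nets 15 − 3 = 12; no warranty nets 17. Reliable would deviate.
Flimsy: the warranty nets 15 − 13 = 2; no warranty nets 17. Flimsy would deviate.
A type deviates, so pooling fails.

No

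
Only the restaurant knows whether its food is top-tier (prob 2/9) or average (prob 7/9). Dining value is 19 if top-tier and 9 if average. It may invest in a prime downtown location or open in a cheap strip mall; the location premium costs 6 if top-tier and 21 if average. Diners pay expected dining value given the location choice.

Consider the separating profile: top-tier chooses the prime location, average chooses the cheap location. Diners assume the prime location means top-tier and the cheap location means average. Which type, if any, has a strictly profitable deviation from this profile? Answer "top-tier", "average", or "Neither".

The prime location pays 19; the cheap location pays 9.
top-tier: assigned the prime location, nets 19 − 6 = 13; deviating to the cheap location nets 9.
average: assigned the cheap location, nets 9; deviating to the prime location nets 19 − 21 = -2.
Both types strictly prefer their assigned action; no profitable deviation.

Neither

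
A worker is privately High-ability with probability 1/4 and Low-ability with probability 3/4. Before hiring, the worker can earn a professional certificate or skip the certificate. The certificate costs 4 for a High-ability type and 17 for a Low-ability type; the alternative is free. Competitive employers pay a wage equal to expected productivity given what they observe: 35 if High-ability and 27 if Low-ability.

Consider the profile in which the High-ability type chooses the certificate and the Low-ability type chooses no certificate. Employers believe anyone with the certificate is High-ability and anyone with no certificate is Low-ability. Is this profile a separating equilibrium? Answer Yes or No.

Yes

Under these beliefs, the certificate earns wage 35 and no certificate earns wage 27.
High-ability: the certificate nets 35 − 4 = 31; no certificate nets 27. High-ability prefers the certificate.
Low-ability: the certificate nets 35 − 17 = 18; no certificate nets 27. Low-ability prefers no certificate.
Neither type deviates, so the separating profile is an equilibrium.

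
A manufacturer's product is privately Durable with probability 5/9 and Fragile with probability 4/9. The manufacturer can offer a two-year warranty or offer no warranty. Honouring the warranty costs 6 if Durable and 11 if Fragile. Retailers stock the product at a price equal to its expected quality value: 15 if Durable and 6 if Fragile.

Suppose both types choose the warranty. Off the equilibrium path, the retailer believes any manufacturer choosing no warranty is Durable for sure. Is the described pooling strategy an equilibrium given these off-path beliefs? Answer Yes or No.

On path, the retailer holds the prior and pays 5/9·15 + 4/9·6 = 11. Off path (no warranty), believing Durable, it pays 15.
Durable: the warranty nets 11 − 6 = 5; no warranty nets 15. Durable would deviate.
Fragile: the warranty nets 11 − 11 = 0; no warranty nets 15. Fragile would deviate.
A type deviates, so pooling fails.

No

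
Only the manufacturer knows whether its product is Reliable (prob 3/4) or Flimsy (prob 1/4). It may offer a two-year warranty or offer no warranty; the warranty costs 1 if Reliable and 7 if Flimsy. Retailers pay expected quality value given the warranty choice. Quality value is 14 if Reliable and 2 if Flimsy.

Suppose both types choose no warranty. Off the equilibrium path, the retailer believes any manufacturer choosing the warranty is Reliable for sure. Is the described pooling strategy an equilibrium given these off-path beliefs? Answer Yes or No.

On path, the retailer holds the prior and pays 3/4·14 + 1/4·2 = 11. Off path (the warranty), believing Reliable, it pays 14.
Reliable: no warranty nets 11; the warranty nets 14 − 1 = 13. Reliable would deviate.
Flimsy: no warranty nets 11; the warranty nets 14 − 7 = 7. Flimsy stays.
A type deviates, so pooling fails.

No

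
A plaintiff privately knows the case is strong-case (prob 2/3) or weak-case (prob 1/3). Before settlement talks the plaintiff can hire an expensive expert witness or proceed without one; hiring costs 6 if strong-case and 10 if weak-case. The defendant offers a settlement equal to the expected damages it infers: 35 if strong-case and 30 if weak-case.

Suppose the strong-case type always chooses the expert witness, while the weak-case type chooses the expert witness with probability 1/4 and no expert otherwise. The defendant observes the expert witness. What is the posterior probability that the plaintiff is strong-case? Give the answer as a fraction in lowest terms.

8/9

P(the expert witness) = (2/3)·1 + (1/3)·(1/4) = 3/4.
By Bayes' rule, P(strong-case | the expert witness) = (2/3) / (3/4) = 8/9.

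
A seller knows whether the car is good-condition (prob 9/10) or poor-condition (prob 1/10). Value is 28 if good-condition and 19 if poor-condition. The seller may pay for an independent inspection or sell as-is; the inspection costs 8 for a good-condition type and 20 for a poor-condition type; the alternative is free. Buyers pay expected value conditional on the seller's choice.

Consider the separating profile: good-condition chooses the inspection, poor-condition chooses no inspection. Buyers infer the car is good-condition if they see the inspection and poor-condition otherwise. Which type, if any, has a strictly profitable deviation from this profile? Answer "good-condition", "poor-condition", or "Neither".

The inspection pays 28; no inspection pays 19.
good-condition: assigned the inspection, nets 28 − 8 = 20; deviating to no inspection nets 19.
poor-condition: assigned no inspection, nets 19; deviating to the inspection nets 28 − 20 = 8.
Both types strictly prefer their assigned action; no profitable deviation.

Neither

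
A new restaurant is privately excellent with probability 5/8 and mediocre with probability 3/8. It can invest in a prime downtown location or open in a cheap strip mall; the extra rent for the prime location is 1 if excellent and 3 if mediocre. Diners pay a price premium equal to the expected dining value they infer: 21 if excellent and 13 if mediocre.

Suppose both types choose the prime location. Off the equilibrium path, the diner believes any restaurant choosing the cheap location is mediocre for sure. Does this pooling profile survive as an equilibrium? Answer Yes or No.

Yes

On path, the diner holds the prior and pays 5/8·21 + 3/8·13 = 18. Off path (the cheap location), believing mediocre, it pays 13.
excellent: the prime location nets 18 − 1 = 17; the cheap location nets 13. excellent stays.
mediocre: the prime location nets 18 − 3 = 15; the cheap location nets 13. mediocre stays.
No type deviates, so pooling is sustained.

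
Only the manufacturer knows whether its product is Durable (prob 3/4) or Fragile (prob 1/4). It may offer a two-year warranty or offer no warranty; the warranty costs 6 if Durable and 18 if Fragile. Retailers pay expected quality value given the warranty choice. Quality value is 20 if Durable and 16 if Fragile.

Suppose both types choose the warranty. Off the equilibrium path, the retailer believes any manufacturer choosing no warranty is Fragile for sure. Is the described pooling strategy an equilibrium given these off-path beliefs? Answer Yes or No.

No

On path, the retailer holds the prior and pays 3/4·20 + 1/4·16 = 19. Off path (no warranty), believing Fragile, it pays 16.
Durable: the warranty nets 19 − 6 = 13; no warranty nets 16. Durable would deviate.
Fragile: the warranty nets 19 − 18 = 1; no warranty nets 16. Fragile would deviate.
A type deviates, so pooling fails.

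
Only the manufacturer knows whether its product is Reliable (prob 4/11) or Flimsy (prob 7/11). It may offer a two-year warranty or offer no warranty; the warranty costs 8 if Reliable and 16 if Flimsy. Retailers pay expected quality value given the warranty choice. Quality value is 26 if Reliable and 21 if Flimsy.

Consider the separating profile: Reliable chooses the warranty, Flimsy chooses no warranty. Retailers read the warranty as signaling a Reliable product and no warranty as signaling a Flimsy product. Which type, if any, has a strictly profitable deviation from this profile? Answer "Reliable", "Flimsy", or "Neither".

Reliable

The warranty pays 26; no warranty pays 21.
Reliable: assigned the warranty, nets 26 − 8 = 18; deviating to no warranty nets 21.
Flimsy: assigned no warranty, nets 21; deviating to the warranty nets 26 − 16 = 10.
The Reliable type gains 3 by deviating.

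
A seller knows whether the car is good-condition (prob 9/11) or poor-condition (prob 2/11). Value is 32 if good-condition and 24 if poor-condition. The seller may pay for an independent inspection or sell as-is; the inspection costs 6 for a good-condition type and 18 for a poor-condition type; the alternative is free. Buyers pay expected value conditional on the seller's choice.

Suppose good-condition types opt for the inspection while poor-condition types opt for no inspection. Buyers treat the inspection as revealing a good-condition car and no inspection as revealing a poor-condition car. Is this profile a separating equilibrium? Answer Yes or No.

Yes

Under these beliefs, the inspection earns price 32 and no inspection earns price 24.
good-condition: the inspection nets 32 − 6 = 26; no inspection nets 24. good-condition prefers the inspection.
poor-condition: the inspection nets 32 − 18 = 14; no inspection nets 24. poor-condition prefers no inspection.
Neither type deviates, so the separating profile is an equilibrium.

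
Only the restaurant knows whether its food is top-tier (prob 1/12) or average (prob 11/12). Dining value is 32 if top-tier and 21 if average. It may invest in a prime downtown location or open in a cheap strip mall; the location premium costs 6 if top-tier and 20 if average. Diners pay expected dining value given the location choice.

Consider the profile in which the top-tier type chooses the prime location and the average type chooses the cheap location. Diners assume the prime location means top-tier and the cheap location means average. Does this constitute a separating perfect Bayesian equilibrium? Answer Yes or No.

Under these beliefs, the prime location earns price premium 32 and the cheap location earns price premium 21.
top-tier: the prime location nets 32 − 6 = 26; the cheap location nets 21. top-tier prefers the prime location.
average: the prime location nets 32 − 20 = 12; the cheap location nets 21. average prefers the cheap location.
Neither type deviates, so the separating profile is an equilibrium.

Yes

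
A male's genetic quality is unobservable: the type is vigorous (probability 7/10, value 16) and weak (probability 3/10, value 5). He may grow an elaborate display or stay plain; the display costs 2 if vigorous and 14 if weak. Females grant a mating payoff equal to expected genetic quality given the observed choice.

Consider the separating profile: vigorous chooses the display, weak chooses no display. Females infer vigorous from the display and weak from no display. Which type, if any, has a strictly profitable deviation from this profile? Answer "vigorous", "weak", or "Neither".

Neither

The display pays 16; no display pays 5.
vigorous: assigned the display, nets 16 − 2 = 14; deviating to no display nets 5.
weak: assigned no display, nets 5; deviating to the display nets 16 − 14 = 2.
Both types strictly prefer their assigned action; no profitable deviation.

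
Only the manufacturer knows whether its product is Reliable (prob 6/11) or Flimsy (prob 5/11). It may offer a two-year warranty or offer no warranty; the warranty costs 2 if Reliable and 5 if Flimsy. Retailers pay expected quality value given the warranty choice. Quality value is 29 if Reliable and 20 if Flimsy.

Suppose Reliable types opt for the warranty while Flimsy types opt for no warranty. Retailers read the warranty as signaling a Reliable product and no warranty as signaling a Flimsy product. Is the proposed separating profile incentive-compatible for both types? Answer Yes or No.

Under these beliefs, the warranty earns price 29 and no warranty earns price 20.
Reliable: the warranty nets 29 − 2 = 27; no warranty nets 20. Reliable prefers the warranty.
Flimsy: the warranty nets 29 − 5 = 24; no warranty nets 20. Flimsy would deviate to the warranty.
Flimsy has a profitable deviation, so the profile is not an equilibrium.

No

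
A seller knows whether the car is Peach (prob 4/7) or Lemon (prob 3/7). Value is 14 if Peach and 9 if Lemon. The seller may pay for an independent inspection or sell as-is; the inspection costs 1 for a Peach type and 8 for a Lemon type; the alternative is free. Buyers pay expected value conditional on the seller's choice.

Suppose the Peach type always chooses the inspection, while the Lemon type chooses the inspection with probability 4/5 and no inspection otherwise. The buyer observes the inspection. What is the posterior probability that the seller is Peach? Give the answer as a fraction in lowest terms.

5/8

P(the inspection) = (4/7)·1 + (3/7)·(4/5) = 32/35.
By Bayes' rule, P(Peach | the inspection) = (4/7) / (32/35) = 5/8.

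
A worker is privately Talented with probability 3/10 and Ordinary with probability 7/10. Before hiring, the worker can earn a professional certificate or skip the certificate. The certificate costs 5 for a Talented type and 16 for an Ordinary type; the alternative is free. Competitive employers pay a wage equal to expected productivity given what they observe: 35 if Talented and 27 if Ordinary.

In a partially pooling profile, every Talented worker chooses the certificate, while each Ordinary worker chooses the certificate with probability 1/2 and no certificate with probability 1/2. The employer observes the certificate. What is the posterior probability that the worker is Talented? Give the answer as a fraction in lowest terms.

P(the certificate) = (3/10)·1 + (7/10)·(1/2) = 13/20.
By Bayes' rule, P(Talented | the certificate) = (3/10) / (13/20) = 6/13.

6/13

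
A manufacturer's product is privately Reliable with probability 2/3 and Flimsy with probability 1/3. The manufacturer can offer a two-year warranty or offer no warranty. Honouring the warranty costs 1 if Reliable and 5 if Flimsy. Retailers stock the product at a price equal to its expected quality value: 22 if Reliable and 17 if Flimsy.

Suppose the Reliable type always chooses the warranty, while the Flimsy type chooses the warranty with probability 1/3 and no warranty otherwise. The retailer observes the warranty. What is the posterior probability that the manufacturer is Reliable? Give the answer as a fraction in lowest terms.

P(the warranty) = (2/3)·1 + (1/3)·(1/3) = 7/9.
By Bayes' rule, P(Reliable | the warranty) = (2/3) / (7/9) = 6/7.

6/7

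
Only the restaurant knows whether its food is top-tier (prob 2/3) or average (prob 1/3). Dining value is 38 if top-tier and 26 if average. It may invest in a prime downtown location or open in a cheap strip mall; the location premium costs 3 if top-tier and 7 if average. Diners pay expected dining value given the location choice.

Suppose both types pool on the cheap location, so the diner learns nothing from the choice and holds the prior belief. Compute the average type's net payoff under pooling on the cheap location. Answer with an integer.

Pooled price premium = 2/3·38 + 1/3·26 = 34.
average pays no cost for the cheap location, so net payoff = 34.

34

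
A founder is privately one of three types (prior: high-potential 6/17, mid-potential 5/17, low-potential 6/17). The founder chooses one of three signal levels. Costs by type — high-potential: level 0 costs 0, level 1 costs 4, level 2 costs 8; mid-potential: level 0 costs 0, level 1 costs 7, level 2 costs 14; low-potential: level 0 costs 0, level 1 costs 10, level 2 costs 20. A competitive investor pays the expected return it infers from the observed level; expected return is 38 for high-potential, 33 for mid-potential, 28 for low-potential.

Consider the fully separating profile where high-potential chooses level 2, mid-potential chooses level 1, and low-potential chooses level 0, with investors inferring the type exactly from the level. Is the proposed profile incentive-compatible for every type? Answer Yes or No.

Separating valuations: level 2 → 38, level 1 → 33, level 0 → 28.
high-potential (assigned level 2): level 0: 28 − 0 = 28; level 1: 33 − 4 = 29; level 2: 38 − 8 = 30. high-potential stays.
mid-potential (assigned level 1): level 0: 28 − 0 = 28; level 1: 33 − 7 = 26; level 2: 38 − 14 = 24. mid-potential prefers level 0.
low-potential (assigned level 0): level 0: 28 − 0 = 28; level 1: 33 − 10 = 23; level 2: 38 − 20 = 18. low-potential stays.
At least one type deviates; the separating profile fails.

No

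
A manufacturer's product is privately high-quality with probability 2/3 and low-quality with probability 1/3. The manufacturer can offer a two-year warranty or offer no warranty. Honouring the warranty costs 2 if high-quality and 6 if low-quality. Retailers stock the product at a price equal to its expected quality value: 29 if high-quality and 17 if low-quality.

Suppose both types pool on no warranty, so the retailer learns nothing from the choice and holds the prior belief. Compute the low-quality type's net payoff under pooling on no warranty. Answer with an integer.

Pooled price = 2/3·29 + 1/3·17 = 25.
low-quality pays no cost for no warranty, so net payoff = 25.

25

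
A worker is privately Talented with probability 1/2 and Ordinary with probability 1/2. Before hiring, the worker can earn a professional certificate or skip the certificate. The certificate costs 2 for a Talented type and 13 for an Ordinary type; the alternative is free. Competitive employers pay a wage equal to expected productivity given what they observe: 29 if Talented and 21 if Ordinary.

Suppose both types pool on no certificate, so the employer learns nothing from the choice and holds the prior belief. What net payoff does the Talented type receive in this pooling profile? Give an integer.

25

Pooled wage = 1/2·29 + 1/2·21 = 25.
Talented pays no cost for no certificate, so net payoff = 25.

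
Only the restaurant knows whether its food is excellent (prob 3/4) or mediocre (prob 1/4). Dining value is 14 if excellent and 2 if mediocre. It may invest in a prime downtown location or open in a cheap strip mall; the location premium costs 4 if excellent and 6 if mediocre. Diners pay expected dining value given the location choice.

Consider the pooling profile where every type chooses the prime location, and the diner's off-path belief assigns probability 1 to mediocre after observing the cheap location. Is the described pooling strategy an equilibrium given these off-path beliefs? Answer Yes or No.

On path, the diner holds the prior and pays 3/4·14 + 1/4·2 = 11. Off path (the cheap location), believing mediocre, it pays 2.
excellent: the prime location nets 11 − 4 = 7; the cheap location nets 2. excellent stays.
mediocre: the prime location nets 11 − 6 = 5; the cheap location nets 2. mediocre stays.
No type deviates, so pooling is sustained.

Yes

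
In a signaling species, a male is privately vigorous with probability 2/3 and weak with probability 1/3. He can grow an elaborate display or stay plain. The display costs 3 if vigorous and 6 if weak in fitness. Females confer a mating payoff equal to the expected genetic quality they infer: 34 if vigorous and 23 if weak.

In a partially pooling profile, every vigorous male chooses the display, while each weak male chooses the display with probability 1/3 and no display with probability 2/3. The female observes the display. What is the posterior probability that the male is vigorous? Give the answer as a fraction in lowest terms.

P(the display) = (2/3)·1 + (1/3)·(1/3) = 7/9.
By Bayes' rule, P(vigorous | the display) = (2/3) / (7/9) = 6/7.

6/7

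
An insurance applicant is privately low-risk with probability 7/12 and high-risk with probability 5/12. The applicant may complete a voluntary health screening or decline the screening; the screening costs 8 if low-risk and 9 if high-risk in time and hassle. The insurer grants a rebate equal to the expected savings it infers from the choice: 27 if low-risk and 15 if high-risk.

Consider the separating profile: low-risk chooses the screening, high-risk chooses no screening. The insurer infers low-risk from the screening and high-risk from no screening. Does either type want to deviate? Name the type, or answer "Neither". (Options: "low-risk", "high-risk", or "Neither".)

high-risk

The screening pays 27; no screening pays 15.
low-risk: assigned the screening, nets 27 − 8 = 19; deviating to no screening nets 15.
high-risk: assigned no screening, nets 15; deviating to the screening nets 27 − 9 = 18.
The high-risk type gains 3 by deviating.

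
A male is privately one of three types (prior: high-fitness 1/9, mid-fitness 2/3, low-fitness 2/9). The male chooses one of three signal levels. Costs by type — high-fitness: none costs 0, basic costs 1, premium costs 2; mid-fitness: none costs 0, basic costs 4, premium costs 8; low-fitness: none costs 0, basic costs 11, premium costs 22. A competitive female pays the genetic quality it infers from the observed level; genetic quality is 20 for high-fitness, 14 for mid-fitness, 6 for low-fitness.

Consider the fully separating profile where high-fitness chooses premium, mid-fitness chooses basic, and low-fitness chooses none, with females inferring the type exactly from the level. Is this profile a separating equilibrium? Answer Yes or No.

Separating mating payoffs: premium → 20, basic → 14, none → 6.
high-fitness (assigned premium): none: 6 − 0 = 6; basic: 14 − 1 = 13; premium: 20 − 2 = 18. high-fitness stays.
mid-fitness (assigned basic): none: 6 − 0 = 6; basic: 14 − 4 = 10; premium: 20 − 8 = 12. mid-fitness prefers premium.
low-fitness (assigned none): none: 6 − 0 = 6; basic: 14 − 11 = 3; premium: 20 − 22 = -2. low-fitness stays.
At least one type deviates; the separating profile fails.

No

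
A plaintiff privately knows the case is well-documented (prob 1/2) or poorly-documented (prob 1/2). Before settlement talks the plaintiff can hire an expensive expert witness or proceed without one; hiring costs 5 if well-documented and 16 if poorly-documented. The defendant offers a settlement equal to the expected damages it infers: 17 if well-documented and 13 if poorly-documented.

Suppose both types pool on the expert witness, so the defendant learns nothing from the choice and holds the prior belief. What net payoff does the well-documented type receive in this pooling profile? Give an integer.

10

Pooled settlement = 1/2·17 + 1/2·13 = 15.
well-documented pays cost 5 for the expert witness, so net payoff = 15 − 5 = 10.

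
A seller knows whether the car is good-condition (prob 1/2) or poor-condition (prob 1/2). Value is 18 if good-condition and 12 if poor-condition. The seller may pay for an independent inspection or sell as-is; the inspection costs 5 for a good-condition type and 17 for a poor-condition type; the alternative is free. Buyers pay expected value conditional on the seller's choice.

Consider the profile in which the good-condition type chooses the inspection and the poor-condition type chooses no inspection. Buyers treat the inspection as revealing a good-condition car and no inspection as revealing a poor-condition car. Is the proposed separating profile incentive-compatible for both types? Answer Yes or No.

Yes

Under these beliefs, the inspection earns price 18 and no inspection earns price 12.
good-condition: the inspection nets 18 − 5 = 13; no inspection nets 12. good-condition prefers the inspection.
poor-condition: the inspection nets 18 − 17 = 1; no inspection nets 12. poor-condition prefers no inspection.
Neither type deviates, so the separating profile is an equilibrium.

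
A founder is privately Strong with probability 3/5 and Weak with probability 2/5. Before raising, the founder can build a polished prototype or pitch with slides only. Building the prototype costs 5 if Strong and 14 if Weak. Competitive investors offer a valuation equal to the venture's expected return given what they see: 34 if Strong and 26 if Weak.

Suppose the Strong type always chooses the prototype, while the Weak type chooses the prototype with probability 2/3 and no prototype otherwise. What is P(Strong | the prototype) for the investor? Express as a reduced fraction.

9/13

P(the prototype) = (3/5)·1 + (2/5)·(2/3) = 13/15.
By Bayes' rule, P(Strong | the prototype) = (3/5) / (13/15) = 9/13.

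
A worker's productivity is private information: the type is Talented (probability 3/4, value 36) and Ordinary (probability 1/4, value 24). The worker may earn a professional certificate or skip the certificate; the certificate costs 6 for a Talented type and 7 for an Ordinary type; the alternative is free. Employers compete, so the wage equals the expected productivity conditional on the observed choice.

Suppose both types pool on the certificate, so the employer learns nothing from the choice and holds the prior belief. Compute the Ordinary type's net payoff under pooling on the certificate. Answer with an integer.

26

Pooled wage = 3/4·36 + 1/4·24 = 33.
Ordinary pays cost 7 for the certificate, so net payoff = 33 − 7 = 26.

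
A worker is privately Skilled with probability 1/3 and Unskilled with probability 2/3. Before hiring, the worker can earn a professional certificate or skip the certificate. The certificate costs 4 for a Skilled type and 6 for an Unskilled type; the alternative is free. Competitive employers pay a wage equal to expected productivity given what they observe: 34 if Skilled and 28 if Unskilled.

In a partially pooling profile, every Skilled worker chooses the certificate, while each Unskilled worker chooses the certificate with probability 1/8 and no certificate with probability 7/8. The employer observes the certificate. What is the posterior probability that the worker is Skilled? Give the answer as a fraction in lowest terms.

4/5

P(the certificate) = (1/3)·1 + (2/3)·(1/8) = 5/12.
By Bayes' rule, P(Skilled | the certificate) = (1/3) / (5/12) = 4/5.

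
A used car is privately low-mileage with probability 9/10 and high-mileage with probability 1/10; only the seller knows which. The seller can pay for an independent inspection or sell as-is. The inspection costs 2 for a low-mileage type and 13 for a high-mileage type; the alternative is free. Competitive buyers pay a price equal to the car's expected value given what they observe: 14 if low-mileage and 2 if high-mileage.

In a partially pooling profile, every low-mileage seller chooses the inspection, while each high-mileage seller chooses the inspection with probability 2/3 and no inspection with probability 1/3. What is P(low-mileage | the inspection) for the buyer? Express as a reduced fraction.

P(the inspection) = (9/10)·1 + (1/10)·(2/3) = 29/30.
By Bayes' rule, P(low-mileage | the inspection) = (9/10) / (29/30) = 27/29.

27/29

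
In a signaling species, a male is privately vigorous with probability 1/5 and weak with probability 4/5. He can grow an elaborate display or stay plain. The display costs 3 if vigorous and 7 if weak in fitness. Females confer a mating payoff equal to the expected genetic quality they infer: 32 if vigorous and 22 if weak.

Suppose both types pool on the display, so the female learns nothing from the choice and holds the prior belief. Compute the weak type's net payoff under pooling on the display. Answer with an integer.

Pooled mating payoff = 1/5·32 + 4/5·22 = 24.
weak pays cost 7 for the display, so net payoff = 24 − 7 = 17.

17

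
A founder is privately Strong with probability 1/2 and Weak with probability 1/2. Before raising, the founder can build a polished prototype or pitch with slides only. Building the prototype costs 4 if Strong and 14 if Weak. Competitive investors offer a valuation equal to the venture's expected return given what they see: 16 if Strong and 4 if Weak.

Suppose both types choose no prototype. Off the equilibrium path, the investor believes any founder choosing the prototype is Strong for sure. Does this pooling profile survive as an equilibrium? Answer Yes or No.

On path, the investor holds the prior and pays 1/2·16 + 1/2·4 = 10. Off path (the prototype), believing Strong, it pays 16.
Strong: no prototype nets 10; the prototype nets 16 − 4 = 12. Strong would deviate.
Weak: no prototype nets 10; the prototype nets 16 − 14 = 2. Weak stays.
A type deviates, so pooling fails.

No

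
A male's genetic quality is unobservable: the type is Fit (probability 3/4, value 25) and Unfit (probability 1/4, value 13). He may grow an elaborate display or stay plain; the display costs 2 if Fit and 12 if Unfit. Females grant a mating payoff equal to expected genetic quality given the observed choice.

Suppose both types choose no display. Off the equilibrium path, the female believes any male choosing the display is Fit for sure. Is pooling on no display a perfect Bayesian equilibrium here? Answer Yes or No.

No

On path, the female holds the prior and pays 3/4·25 + 1/4·13 = 22. Off path (the display), believing Fit, it pays 25.
Fit: no display nets 22; the display nets 25 − 2 = 23. Fit would deviate.
Unfit: no display nets 22; the display nets 25 − 12 = 13. Unfit stays.
A type deviates, so pooling fails.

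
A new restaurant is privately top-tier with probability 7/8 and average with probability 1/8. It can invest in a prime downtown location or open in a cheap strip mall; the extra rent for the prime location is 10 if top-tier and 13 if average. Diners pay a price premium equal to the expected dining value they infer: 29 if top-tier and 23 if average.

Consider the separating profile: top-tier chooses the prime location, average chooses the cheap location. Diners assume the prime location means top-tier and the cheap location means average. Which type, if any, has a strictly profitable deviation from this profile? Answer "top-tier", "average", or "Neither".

top-tier

The prime location pays 29; the cheap location pays 23.
top-tier: assigned the prime location, nets 29 − 10 = 19; deviating to the cheap location nets 23.
average: assigned the cheap location, nets 23; deviating to the prime location nets 29 − 13 = 16.
The top-tier type gains 4 by deviating.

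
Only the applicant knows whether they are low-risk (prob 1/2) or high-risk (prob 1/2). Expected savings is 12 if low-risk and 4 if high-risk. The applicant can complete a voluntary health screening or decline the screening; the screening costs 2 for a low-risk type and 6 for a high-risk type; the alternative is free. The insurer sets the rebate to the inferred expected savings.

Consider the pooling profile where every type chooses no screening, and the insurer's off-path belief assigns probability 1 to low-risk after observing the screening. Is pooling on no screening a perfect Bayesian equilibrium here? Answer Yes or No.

On path, the insurer holds the prior and pays 1/2·12 + 1/2·4 = 8. Off path (the screening), believing low-risk, it pays 12.
low-risk: no screening nets 8; the screening nets 12 − 2 = 10. low-risk would deviate.
high-risk: no screening nets 8; the screening nets 12 − 6 = 6. high-risk stays.
A type deviates, so pooling fails.

No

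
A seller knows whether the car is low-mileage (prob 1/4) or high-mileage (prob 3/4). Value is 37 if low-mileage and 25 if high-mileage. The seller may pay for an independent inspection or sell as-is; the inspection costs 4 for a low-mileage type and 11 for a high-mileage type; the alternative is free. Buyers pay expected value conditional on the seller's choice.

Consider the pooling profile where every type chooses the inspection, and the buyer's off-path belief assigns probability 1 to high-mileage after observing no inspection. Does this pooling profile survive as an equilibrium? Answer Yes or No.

No

On path, the buyer holds the prior and pays 1/4·37 + 3/4·25 = 28. Off path (no inspection), believing high-mileage, it pays 25.
low-mileage: the inspection nets 28 − 4 = 24; no inspection nets 25. low-mileage would deviate.
high-mileage: the inspection nets 28 − 11 = 17; no inspection nets 25. high-mileage would deviate.
A type deviates, so pooling fails.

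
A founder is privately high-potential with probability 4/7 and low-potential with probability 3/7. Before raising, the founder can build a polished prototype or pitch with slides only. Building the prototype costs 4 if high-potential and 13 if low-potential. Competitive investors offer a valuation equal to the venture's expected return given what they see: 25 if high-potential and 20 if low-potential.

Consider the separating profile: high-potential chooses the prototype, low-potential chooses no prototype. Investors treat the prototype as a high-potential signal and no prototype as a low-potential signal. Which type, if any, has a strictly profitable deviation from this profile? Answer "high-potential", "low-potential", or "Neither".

The prototype pays 25; no prototype pays 20.
high-potential: assigned the prototype, nets 25 − 4 = 21; deviating to no prototype nets 20.
low-potential: assigned no prototype, nets 20; deviating to the prototype nets 25 − 13 = 12.
Both types strictly prefer their assigned action; no profitable deviation.

Neither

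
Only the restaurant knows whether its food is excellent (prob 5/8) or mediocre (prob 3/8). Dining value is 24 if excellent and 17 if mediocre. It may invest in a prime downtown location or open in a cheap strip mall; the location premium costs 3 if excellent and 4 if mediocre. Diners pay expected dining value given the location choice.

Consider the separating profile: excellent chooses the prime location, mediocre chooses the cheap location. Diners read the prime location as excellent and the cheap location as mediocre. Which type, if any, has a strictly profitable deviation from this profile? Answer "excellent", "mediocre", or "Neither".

mediocre

The prime location pays 24; the cheap location pays 17.
excellent: assigned the prime location, nets 24 − 3 = 21; deviating to the cheap location nets 17.
mediocre: assigned the cheap location, nets 17; deviating to the prime location nets 24 − 4 = 20.
The mediocre type gains 3 by deviating.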